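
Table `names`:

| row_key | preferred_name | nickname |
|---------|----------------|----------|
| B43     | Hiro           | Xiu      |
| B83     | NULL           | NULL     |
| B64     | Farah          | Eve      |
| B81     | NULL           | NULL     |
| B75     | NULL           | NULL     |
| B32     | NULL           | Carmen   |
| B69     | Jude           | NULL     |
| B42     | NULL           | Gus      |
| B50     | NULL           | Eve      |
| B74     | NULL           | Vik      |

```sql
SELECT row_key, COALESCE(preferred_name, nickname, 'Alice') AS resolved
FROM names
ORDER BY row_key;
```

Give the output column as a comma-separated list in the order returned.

row_key=B32: preferred_name=NULL, nickname=Carmen → Carmen
row_key=B42: preferred_name=NULL, nickname=Gus → Gus
row_key=B43: preferred_name=Hiro → Hiro
row_key=B50: preferred_name=NULL, nickname=Eve → Eve
row_key=B64: preferred_name=Farah → Farah
row_key=B69: preferred_name=Jude → Jude
row_key=B74: preferred_name=NULL, nickname=Vik → Vik
row_key=B75: preferred_name=NULL, nickname=NULL, → literal Alice → Alice
row_key=B81: preferred_name=NULL, nickname=NULL, → literal Alice → Alice
row_key=B83: preferred_name=NULL, nickname=NULL, → literal Alice → Alice

Carmen, Gus, Hiro, Eve, Farah, Jude, Vik, Alice, Alice, Alice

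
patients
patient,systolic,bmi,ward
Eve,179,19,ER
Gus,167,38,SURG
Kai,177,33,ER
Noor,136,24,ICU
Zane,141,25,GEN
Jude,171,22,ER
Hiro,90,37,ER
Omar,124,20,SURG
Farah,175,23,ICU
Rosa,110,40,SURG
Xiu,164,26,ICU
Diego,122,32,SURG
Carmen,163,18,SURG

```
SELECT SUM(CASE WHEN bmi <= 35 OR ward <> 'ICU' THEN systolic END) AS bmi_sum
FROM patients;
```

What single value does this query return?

patient=Eve: ✓ → 179
patient=Gus: ✓ → 167
patient=Kai: ✓ → 177
patient=Noor: ✓ → 136
patient=Zane: ✓ → 141
patient=Jude: ✓ → 171
patient=Hiro: ✓ → 90
patient=Omar: ✓ → 124
patient=Farah: ✓ → 175
patient=Rosa: ✓ → 110
patient=Xiu: ✓ → 164
patient=Diego: ✓ → 122
patient=Carmen: ✓ → 163
bmi_sum = 179 + 167 + 177 + 136 + 141 + 171 + 90 + 124 + 175 + 110 + 164 + 122 + 163 = 1919

1919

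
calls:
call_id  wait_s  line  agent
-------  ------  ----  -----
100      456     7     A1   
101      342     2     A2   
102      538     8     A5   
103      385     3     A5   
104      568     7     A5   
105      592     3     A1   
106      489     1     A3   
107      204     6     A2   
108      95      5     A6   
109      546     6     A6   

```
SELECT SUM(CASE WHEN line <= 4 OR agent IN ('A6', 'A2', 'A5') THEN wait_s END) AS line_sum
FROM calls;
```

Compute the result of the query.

3759

call_id=100: ✗
call_id=101: ✓ → 342
call_id=102: ✓ → 538
call_id=103: ✓ → 385
call_id=104: ✓ → 568
call_id=105: ✓ → 592
call_id=106: ✓ → 489
call_id=107: ✓ → 204
call_id=108: ✓ → 95
call_id=109: ✓ → 546
line_sum = 342 + 538 + 385 + 568 + 592 + 489 + 204 + 95 + 546 = 3759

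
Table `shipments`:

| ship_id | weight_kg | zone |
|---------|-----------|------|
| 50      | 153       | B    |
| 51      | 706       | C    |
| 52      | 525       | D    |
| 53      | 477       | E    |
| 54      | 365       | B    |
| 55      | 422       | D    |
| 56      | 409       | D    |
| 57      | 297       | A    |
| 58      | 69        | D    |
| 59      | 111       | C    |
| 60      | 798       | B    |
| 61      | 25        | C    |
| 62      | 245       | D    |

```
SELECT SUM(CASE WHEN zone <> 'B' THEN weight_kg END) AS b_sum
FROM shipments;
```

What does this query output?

ship_id=50: ✗
ship_id=51: ✓ → 706
ship_id=52: ✓ → 525
ship_id=53: ✓ → 477
ship_id=54: ✗
ship_id=55: ✓ → 422
ship_id=56: ✓ → 409
ship_id=57: ✓ → 297
ship_id=58: ✓ → 69
ship_id=59: ✓ → 111
ship_id=60: ✗
ship_id=61: ✓ → 25
ship_id=62: ✓ → 245
b_sum = 706 + 525 + 477 + 422 + 409 + 297 + 69 + 111 + 25 + 245 = 3286

3286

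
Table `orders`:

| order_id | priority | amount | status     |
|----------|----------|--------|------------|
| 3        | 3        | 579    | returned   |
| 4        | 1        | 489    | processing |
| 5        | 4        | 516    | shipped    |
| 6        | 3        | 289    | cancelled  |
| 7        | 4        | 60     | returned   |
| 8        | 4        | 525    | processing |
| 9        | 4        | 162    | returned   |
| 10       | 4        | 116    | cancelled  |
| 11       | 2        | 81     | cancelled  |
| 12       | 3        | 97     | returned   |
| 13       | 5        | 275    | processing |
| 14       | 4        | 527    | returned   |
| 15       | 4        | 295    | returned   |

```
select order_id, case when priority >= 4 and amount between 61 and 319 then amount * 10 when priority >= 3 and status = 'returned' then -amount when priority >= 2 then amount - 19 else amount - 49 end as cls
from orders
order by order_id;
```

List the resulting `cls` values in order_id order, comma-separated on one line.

order_id=3: priority >= 3 and status = 'returned' → -579
order_id=4: ELSE → 440
order_id=5: priority >= 2 → 497
order_id=6: priority >= 2 → 270
order_id=7: priority >= 3 and status = 'returned' → -60
order_id=8: priority >= 2 → 506
order_id=9: priority >= 4 and amount between 61 and 319 → 1620
order_id=10: priority >= 4 and amount between 61 and 319 → 1160
order_id=11: priority >= 2 → 62
order_id=12: priority >= 3 and status = 'returned' → -97
order_id=13: priority >= 4 and amount between 61 and 319 → 2750
order_id=14: priority >= 3 and status = 'returned' → -527
order_id=15: priority >= 4 and amount between 61 and 319 → 2950

-579, 440, 497, 270, -60, 506, 1620, 1160, 62, -97, 2750, -527, 2950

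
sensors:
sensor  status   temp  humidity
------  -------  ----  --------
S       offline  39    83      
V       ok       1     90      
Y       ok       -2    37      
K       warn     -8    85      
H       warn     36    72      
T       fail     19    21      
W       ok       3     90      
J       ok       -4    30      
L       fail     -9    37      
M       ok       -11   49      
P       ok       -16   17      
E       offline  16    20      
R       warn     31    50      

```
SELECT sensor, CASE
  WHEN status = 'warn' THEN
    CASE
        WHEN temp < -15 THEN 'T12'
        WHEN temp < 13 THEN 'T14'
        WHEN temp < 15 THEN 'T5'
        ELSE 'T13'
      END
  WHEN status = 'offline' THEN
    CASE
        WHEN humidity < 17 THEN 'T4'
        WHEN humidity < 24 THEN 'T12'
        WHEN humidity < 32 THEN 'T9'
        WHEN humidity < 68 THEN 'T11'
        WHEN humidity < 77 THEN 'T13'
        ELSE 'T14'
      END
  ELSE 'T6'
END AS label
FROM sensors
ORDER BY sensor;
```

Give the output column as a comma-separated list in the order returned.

T12, T13, T6, T14, T6, T6, T6, T13, T14, T6, T6, T6, T6

sensor=E: status='offline' → inner[humidity < 24] → T12
sensor=H: status='warn' → inner[ELSE] → T13
sensor=J: status='ok' → outer ELSE → T6
sensor=K: status='warn' → inner[temp < 13] → T14
sensor=L: status='fail' → outer ELSE → T6
sensor=M: status='ok' → outer ELSE → T6
sensor=P: status='ok' → outer ELSE → T6
sensor=R: status='warn' → inner[ELSE] → T13
sensor=S: status='offline' → inner[ELSE] → T14
sensor=T: status='fail' → outer ELSE → T6
sensor=V: status='ok' → outer ELSE → T6
sensor=W: status='ok' → outer ELSE → T6
sensor=Y: status='ok' → outer ELSE → T6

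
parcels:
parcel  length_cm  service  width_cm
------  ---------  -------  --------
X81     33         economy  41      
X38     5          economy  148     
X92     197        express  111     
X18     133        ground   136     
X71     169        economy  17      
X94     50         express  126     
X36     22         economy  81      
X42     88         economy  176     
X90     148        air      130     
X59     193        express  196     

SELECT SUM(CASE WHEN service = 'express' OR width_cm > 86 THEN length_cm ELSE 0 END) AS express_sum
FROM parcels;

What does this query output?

814

parcel=X81: ✗
parcel=X38: ✓ → 5
parcel=X92: ✓ → 197
parcel=X18: ✓ → 133
parcel=X71: ✗
parcel=X94: ✓ → 50
parcel=X36: ✗
parcel=X42: ✓ → 88
parcel=X90: ✓ → 148
parcel=X59: ✓ → 193
express_sum = 5 + 197 + 133 + 50 + 88 + 148 + 193 = 814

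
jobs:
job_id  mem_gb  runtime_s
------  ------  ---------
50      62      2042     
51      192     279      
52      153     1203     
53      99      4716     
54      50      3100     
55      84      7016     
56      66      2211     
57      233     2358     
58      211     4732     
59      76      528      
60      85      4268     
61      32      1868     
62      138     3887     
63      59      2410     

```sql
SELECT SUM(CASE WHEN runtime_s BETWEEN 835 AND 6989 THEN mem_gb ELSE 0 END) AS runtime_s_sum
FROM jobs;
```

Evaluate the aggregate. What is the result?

job_id=50: ✓ → 62
job_id=51: ✗
job_id=52: ✓ → 153
job_id=53: ✓ → 99
job_id=54: ✓ → 50
job_id=55: ✗
job_id=56: ✓ → 66
job_id=57: ✓ → 233
job_id=58: ✓ → 211
job_id=59: ✗
job_id=60: ✓ → 85
job_id=61: ✓ → 32
job_id=62: ✓ → 138
job_id=63: ✓ → 59
runtime_s_sum = 62 + 153 + 99 + 50 + 66 + 233 + 211 + 85 + 32 + 138 + 59 = 1188

1188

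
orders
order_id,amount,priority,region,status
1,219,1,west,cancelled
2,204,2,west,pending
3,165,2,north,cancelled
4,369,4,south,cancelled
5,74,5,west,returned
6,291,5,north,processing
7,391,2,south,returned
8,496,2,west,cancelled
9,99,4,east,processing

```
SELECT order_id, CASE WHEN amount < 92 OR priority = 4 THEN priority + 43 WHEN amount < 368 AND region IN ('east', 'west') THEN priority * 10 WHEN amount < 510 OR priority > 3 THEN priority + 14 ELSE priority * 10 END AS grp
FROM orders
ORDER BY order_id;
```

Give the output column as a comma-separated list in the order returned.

10, 20, 16, 47, 48, 19, 16, 16, 47

order_id=1: amount < 368 AND region IN ('east', 'west') → 10
order_id=2: amount < 368 AND region IN ('east', 'west') → 20
order_id=3: amount < 510 OR priority > 3 → 16
order_id=4: amount < 92 OR priority = 4 → 47
order_id=5: amount < 92 OR priority = 4 → 48
order_id=6: amount < 510 OR priority > 3 → 19
order_id=7: amount < 510 OR priority > 3 → 16
order_id=8: amount < 510 OR priority > 3 → 16
order_id=9: amount < 92 OR priority = 4 → 47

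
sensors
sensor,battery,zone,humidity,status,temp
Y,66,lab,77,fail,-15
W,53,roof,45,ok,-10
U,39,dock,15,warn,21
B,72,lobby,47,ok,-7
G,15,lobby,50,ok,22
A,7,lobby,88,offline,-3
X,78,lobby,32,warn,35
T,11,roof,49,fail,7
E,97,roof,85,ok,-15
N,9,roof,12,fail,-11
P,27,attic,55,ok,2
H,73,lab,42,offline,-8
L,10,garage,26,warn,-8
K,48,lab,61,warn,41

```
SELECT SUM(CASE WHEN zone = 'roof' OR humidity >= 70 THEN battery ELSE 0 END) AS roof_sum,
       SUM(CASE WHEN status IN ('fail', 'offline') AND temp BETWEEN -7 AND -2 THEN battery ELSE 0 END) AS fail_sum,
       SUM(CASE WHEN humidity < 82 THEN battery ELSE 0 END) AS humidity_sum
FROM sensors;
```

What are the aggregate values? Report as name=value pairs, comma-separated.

roof_sum=243, fail_sum=7, humidity_sum=501

[roof_sum: zone = 'roof' OR humidity >= 70]
sensor=Y: ✓ → 66
sensor=W: ✓ → 53
sensor=U: ✗
sensor=B: ✗
sensor=G: ✗
sensor=A: ✓ → 7
sensor=X: ✗
sensor=T: ✓ → 11
sensor=E: ✓ → 97
sensor=N: ✓ → 9
sensor=P: ✗
sensor=H: ✗
sensor=L: ✗
sensor=K: ✗
roof_sum = 66 + 53 + 7 + 11 + 97 + 9 = 243
—
[fail_sum: status IN ('fail', 'offline') AND temp BETWEEN -7 AND -2]
sensor=Y: ✗
sensor=W: ✗
sensor=U: ✗
sensor=B: ✗
sensor=G: ✗
sensor=A: ✓ → 7
sensor=X: ✗
sensor=T: ✗
sensor=E: ✗
sensor=N: ✗
sensor=P: ✗
sensor=H: ✗
sensor=L: ✗
sensor=K: ✗
fail_sum = 7
—
[humidity_sum: humidity < 82]
sensor=Y: ✓ → 66
sensor=W: ✓ → 53
sensor=U: ✓ → 39
sensor=B: ✓ → 72
sensor=G: ✓ → 15
sensor=A: ✗
sensor=X: ✓ → 78
sensor=T: ✓ → 11
sensor=E: ✗
sensor=N: ✓ → 9
sensor=P: ✓ → 27
sensor=H: ✓ → 73
sensor=L: ✓ → 10
sensor=K: ✓ → 48
humidity_sum = 66 + 53 + 39 + 72 + 15 + 78 + 11 + 9 + 27 + 73 + 10 + 48 = 501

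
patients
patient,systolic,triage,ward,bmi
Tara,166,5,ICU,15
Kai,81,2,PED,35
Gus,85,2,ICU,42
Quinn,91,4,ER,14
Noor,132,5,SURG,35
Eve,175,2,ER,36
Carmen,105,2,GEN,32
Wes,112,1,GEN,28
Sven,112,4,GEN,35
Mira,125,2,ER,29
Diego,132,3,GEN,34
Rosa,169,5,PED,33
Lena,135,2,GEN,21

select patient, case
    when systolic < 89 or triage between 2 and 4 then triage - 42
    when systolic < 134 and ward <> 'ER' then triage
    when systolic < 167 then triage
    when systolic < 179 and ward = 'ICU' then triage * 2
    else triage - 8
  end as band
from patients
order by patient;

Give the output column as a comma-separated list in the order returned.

patient=Carmen: systolic < 89 or triage between 2 and 4 → -40
patient=Diego: systolic < 89 or triage between 2 and 4 → -39
patient=Eve: systolic < 89 or triage between 2 and 4 → -40
patient=Gus: systolic < 89 or triage between 2 and 4 → -40
patient=Kai: systolic < 89 or triage between 2 and 4 → -40
patient=Lena: systolic < 89 or triage between 2 and 4 → -40
patient=Mira: systolic < 89 or triage between 2 and 4 → -40
patient=Noor: systolic < 134 and ward <> 'ER' → 5
patient=Quinn: systolic < 89 or triage between 2 and 4 → -38
patient=Rosa: ELSE → -3
patient=Sven: systolic < 89 or triage between 2 and 4 → -38
patient=Tara: systolic < 167 → 5
patient=Wes: systolic < 134 and ward <> 'ER' → 1

-40, -39, -40, -40, -40, -40, -40, 5, -38, -3, -38, 5, 1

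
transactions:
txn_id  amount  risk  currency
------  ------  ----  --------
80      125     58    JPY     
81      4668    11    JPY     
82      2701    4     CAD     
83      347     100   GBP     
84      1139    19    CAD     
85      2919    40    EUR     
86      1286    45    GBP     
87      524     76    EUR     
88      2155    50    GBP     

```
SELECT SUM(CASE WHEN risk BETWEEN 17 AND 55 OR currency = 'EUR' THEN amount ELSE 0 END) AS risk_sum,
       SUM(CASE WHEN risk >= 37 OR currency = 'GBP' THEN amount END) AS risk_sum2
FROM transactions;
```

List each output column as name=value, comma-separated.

[risk_sum: risk BETWEEN 17 AND 55 OR currency = 'EUR']
txn_id=80: ✗
txn_id=81: ✗
txn_id=82: ✗
txn_id=83: ✗
txn_id=84: ✓ → 1139
txn_id=85: ✓ → 2919
txn_id=86: ✓ → 1286
txn_id=87: ✓ → 524
txn_id=88: ✓ → 2155
risk_sum = 1139 + 2919 + 1286 + 524 + 2155 = 8023
—
[risk_sum2: risk >= 37 OR currency = 'GBP']
txn_id=80: ✓ → 125
txn_id=81: ✗
txn_id=82: ✗
txn_id=83: ✓ → 347
txn_id=84: ✗
txn_id=85: ✓ → 2919
txn_id=86: ✓ → 1286
txn_id=87: ✓ → 524
txn_id=88: ✓ → 2155
risk_sum2 = 125 + 347 + 2919 + 1286 + 524 + 2155 = 7356

risk_sum=8023, risk_sum2=7356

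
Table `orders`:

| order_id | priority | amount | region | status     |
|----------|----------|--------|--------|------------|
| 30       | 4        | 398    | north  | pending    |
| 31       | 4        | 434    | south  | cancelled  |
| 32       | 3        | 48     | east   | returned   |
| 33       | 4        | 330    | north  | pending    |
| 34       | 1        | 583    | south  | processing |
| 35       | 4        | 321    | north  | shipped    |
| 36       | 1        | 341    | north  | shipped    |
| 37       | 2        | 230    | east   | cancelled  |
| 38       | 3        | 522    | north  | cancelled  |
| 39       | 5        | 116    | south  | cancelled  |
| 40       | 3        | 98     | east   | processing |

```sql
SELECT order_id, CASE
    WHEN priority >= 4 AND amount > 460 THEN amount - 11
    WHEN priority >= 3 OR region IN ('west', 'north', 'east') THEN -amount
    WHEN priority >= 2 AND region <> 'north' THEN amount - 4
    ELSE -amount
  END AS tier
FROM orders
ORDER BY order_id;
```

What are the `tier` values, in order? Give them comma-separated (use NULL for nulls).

-398, -434, -48, -330, -583, -321, -341, -230, -522, -116, -98

order_id=30: priority >= 3 OR region IN ('west', 'north', 'east') → -398
order_id=31: priority >= 3 OR region IN ('west', 'north', 'east') → -434
order_id=32: priority >= 3 OR region IN ('west', 'north', 'east') → -48
order_id=33: priority >= 3 OR region IN ('west', 'north', 'east') → -330
order_id=34: ELSE → -583
order_id=35: priority >= 3 OR region IN ('west', 'north', 'east') → -321
order_id=36: priority >= 3 OR region IN ('west', 'north', 'east') → -341
order_id=37: priority >= 3 OR region IN ('west', 'north', 'east') → -230
order_id=38: priority >= 3 OR region IN ('west', 'north', 'east') → -522
order_id=39: priority >= 3 OR region IN ('west', 'north', 'east') → -116
order_id=40: priority >= 3 OR region IN ('west', 'north', 'east') → -98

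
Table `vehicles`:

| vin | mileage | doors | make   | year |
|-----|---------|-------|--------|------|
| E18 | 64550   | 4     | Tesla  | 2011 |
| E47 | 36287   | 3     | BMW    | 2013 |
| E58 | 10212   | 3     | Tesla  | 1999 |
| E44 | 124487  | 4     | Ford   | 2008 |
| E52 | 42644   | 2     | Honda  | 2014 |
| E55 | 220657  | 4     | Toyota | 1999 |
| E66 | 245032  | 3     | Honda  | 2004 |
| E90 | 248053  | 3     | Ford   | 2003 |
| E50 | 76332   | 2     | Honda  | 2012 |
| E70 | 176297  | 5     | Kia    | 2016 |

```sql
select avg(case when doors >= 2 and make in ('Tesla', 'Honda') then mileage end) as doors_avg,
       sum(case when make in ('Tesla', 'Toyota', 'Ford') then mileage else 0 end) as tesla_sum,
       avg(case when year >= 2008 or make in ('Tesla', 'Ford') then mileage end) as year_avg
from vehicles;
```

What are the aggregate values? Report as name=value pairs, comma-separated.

doors_avg=87754, tesla_sum=667959, year_avg=97357.75

[doors_avg: doors >= 2 and make in ('Tesla', 'Honda')]
vin=E18: ✓ → 64550
vin=E47: ✗
vin=E58: ✓ → 10212
vin=E44: ✗
vin=E52: ✓ → 42644
vin=E55: ✗
vin=E66: ✓ → 245032
vin=E90: ✗
vin=E50: ✓ → 76332
vin=E70: ✗
doors_avg = (64550 + 10212 + 42644 + 245032 + 76332) / 5 = 87754
—
[tesla_sum: make in ('Tesla', 'Toyota', 'Ford')]
vin=E18: ✓ → 64550
vin=E47: ✗
vin=E58: ✓ → 10212
vin=E44: ✓ → 124487
vin=E52: ✗
vin=E55: ✓ → 220657
vin=E66: ✗
vin=E90: ✓ → 248053
vin=E50: ✗
vin=E70: ✗
tesla_sum = 64550 + 10212 + 124487 + 220657 + 248053 = 667959
—
[year_avg: year >= 2008 or make in ('Tesla', 'Ford')]
vin=E18: ✓ → 64550
vin=E47: ✓ → 36287
vin=E58: ✓ → 10212
vin=E44: ✓ → 124487
vin=E52: ✓ → 42644
vin=E55: ✗
vin=E66: ✗
vin=E90: ✓ → 248053
vin=E50: ✓ → 76332
vin=E70: ✓ → 176297
year_avg = (64550 + 36287 + 10212 + 124487 + 42644 + 248053 + 76332 + 176297) / 8 = 97357.75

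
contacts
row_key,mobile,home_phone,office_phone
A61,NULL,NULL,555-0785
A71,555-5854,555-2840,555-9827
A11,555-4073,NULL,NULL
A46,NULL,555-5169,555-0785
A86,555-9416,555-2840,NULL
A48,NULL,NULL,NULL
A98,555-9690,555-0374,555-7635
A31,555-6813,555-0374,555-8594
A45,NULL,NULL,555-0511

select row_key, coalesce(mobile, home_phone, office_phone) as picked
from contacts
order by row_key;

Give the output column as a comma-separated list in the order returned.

555-4073, 555-6813, 555-0511, 555-5169, NULL, 555-0785, 555-5854, 555-9416, 555-9690

row_key=A11: mobile=555-4073 → 555-4073
row_key=A31: mobile=555-6813 → 555-6813
row_key=A45: mobile=NULL, home_phone=NULL, office_phone=555-0511 → 555-0511
row_key=A46: mobile=NULL, home_phone=555-5169 → 555-5169
row_key=A48: mobile=NULL, home_phone=NULL, office_phone=NULL (all NULL) → NULL
row_key=A61: mobile=NULL, home_phone=NULL, office_phone=555-0785 → 555-0785
row_key=A71: mobile=555-5854 → 555-5854
row_key=A86: mobile=555-9416 → 555-9416
row_key=A98: mobile=555-9690 → 555-9690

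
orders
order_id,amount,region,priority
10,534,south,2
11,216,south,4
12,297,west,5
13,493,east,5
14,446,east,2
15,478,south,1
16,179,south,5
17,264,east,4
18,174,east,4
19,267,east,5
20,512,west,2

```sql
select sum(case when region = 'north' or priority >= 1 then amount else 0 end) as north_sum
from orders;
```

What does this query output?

3860

order_id=10: ✓ → 534
order_id=11: ✓ → 216
order_id=12: ✓ → 297
order_id=13: ✓ → 493
order_id=14: ✓ → 446
order_id=15: ✓ → 478
order_id=16: ✓ → 179
order_id=17: ✓ → 264
order_id=18: ✓ → 174
order_id=19: ✓ → 267
order_id=20: ✓ → 512
north_sum = 534 + 216 + 297 + 493 + 446 + 478 + 179 + 264 + 174 + 267 + 512 = 3860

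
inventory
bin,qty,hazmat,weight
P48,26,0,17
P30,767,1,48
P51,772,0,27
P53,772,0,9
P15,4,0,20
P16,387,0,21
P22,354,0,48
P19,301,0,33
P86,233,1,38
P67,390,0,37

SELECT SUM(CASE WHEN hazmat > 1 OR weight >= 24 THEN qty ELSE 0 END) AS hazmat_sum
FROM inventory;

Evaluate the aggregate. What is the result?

bin=P48: ✗
bin=P30: ✓ → 767
bin=P51: ✓ → 772
bin=P53: ✗
bin=P15: ✗
bin=P16: ✗
bin=P22: ✓ → 354
bin=P19: ✓ → 301
bin=P86: ✓ → 233
bin=P67: ✓ → 390
hazmat_sum = 767 + 772 + 354 + 301 + 233 + 390 = 2817

2817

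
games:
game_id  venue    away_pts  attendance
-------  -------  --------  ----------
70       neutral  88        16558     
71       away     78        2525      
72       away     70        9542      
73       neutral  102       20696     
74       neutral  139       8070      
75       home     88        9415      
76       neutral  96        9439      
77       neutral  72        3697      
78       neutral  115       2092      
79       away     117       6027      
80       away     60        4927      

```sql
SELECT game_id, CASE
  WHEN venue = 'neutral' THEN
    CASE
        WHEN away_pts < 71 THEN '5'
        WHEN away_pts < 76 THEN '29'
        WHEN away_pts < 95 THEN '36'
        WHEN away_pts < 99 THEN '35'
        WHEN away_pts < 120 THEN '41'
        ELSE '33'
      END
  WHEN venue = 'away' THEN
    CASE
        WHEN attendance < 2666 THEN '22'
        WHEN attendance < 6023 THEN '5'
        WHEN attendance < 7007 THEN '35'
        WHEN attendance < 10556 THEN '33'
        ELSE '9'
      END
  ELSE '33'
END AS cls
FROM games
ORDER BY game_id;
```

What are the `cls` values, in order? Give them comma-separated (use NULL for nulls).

game_id=70: venue='neutral' → inner[away_pts < 95] → 36
game_id=71: venue='away' → inner[attendance < 2666] → 22
game_id=72: venue='away' → inner[attendance < 10556] → 33
game_id=73: venue='neutral' → inner[away_pts < 120] → 41
game_id=74: venue='neutral' → inner[ELSE] → 33
game_id=75: venue='home' → outer ELSE → 33
game_id=76: venue='neutral' → inner[away_pts < 99] → 35
game_id=77: venue='neutral' → inner[away_pts < 76] → 29
game_id=78: venue='neutral' → inner[away_pts < 120] → 41
game_id=79: venue='away' → inner[attendance < 7007] → 35
game_id=80: venue='away' → inner[attendance < 6023] → 5

36, 22, 33, 41, 33, 33, 35, 29, 41, 35, 5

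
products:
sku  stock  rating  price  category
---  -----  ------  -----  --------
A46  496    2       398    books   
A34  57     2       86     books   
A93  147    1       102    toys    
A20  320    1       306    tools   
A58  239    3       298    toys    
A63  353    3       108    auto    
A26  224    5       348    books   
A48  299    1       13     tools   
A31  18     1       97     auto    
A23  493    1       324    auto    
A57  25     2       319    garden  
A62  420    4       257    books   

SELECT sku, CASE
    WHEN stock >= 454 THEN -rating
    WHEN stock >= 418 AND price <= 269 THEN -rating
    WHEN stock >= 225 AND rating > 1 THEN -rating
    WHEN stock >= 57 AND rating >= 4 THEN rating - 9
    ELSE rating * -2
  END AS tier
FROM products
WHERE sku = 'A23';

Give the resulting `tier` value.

sku = A23: stock=493, rating=1, price=324, category=auto.
stock >= 454 → true → -1

-1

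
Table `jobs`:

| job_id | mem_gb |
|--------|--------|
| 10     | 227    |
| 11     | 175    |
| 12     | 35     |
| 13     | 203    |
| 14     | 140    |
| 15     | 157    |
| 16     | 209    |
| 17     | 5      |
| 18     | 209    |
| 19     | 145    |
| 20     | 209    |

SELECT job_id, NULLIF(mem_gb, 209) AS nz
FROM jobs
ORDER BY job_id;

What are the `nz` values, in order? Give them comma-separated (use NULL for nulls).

job_id=10: mem_gb=227 vs 209: differ → 227
job_id=11: mem_gb=175 vs 209: differ → 175
job_id=12: mem_gb=35 vs 209: differ → 35
job_id=13: mem_gb=203 vs 209: differ → 203
job_id=14: mem_gb=140 vs 209: differ → 140
job_id=15: mem_gb=157 vs 209: differ → 157
job_id=16: mem_gb=209 vs 209: equal → NULL
job_id=17: mem_gb=5 vs 209: differ → 5
job_id=18: mem_gb=209 vs 209: equal → NULL
job_id=19: mem_gb=145 vs 209: differ → 145
job_id=20: mem_gb=209 vs 209: equal → NULL

227, 175, 35, 203, 140, 157, NULL, 5, NULL, 145, NULL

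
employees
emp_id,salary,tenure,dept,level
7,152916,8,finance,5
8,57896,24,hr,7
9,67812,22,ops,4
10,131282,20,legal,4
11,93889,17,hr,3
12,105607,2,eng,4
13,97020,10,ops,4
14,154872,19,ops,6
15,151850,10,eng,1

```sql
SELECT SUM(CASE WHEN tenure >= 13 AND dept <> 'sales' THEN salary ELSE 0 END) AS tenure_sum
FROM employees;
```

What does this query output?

505751

emp_id=7: ✗
emp_id=8: ✓ → 57896
emp_id=9: ✓ → 67812
emp_id=10: ✓ → 131282
emp_id=11: ✓ → 93889
emp_id=12: ✗
emp_id=13: ✗
emp_id=14: ✓ → 154872
emp_id=15: ✗
tenure_sum = 57896 + 67812 + 131282 + 93889 + 154872 = 505751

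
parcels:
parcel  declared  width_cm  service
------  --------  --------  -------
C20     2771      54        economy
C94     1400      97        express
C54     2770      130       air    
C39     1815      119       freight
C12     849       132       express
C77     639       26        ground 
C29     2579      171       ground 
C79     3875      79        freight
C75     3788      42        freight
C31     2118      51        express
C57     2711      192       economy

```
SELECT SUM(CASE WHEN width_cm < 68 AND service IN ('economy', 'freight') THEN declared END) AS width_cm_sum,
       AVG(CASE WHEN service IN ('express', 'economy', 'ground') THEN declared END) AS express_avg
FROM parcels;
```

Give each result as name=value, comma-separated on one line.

width_cm_sum=6559, express_avg=1866.7142857143

[width_cm_sum: width_cm < 68 AND service IN ('economy', 'freight')]
parcel=C20: ✓ → 2771
parcel=C94: ✗
parcel=C54: ✗
parcel=C39: ✗
parcel=C12: ✗
parcel=C77: ✗
parcel=C29: ✗
parcel=C79: ✗
parcel=C75: ✓ → 3788
parcel=C31: ✗
parcel=C57: ✗
width_cm_sum = 2771 + 3788 = 6559
—
[express_avg: service IN ('express', 'economy', 'ground')]
parcel=C20: ✓ → 2771
parcel=C94: ✓ → 1400
parcel=C54: ✗
parcel=C39: ✗
parcel=C12: ✓ → 849
parcel=C77: ✓ → 639
parcel=C29: ✓ → 2579
parcel=C79: ✗
parcel=C75: ✗
parcel=C31: ✓ → 2118
parcel=C57: ✓ → 2711
express_avg = (2771 + 1400 + 849 + 639 + 2579 + 2118 + 2711) / 7 = 1866.7142857143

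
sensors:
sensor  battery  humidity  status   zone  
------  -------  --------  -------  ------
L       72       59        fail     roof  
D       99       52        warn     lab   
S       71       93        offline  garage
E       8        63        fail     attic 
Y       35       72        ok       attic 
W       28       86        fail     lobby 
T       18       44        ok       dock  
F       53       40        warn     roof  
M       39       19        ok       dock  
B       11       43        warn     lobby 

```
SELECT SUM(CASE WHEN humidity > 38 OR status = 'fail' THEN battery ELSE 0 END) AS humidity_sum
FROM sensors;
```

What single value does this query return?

sensor=L: ✓ → 72
sensor=D: ✓ → 99
sensor=S: ✓ → 71
sensor=E: ✓ → 8
sensor=Y: ✓ → 35
sensor=W: ✓ → 28
sensor=T: ✓ → 18
sensor=F: ✓ → 53
sensor=M: ✗
sensor=B: ✓ → 11
humidity_sum = 72 + 99 + 71 + 8 + 35 + 28 + 18 + 53 + 11 = 395

395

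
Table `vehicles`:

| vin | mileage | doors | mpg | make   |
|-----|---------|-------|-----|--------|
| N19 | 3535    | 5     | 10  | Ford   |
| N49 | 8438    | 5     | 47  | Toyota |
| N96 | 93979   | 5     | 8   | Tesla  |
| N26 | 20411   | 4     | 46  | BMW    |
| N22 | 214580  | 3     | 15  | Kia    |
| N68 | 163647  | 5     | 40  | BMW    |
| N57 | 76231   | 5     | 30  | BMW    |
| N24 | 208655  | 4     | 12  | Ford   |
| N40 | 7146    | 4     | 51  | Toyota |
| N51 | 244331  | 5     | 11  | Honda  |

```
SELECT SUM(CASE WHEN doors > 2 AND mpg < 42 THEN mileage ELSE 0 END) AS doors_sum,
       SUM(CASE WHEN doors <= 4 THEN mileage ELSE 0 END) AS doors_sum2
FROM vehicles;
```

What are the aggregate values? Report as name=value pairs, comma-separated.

doors_sum=1004958, doors_sum2=450792

[doors_sum: doors > 2 AND mpg < 42]
vin=N19: ✓ → 3535
vin=N49: ✗
vin=N96: ✓ → 93979
vin=N26: ✗
vin=N22: ✓ → 214580
vin=N68: ✓ → 163647
vin=N57: ✓ → 76231
vin=N24: ✓ → 208655
vin=N40: ✗
vin=N51: ✓ → 244331
doors_sum = 3535 + 93979 + 214580 + 163647 + 76231 + 208655 + 244331 = 1004958
—
[doors_sum2: doors <= 4]
vin=N19: ✗
vin=N49: ✗
vin=N96: ✗
vin=N26: ✓ → 20411
vin=N22: ✓ → 214580
vin=N68: ✗
vin=N57: ✗
vin=N24: ✓ → 208655
vin=N40: ✓ → 7146
vin=N51: ✗
doors_sum2 = 20411 + 214580 + 208655 + 7146 = 450792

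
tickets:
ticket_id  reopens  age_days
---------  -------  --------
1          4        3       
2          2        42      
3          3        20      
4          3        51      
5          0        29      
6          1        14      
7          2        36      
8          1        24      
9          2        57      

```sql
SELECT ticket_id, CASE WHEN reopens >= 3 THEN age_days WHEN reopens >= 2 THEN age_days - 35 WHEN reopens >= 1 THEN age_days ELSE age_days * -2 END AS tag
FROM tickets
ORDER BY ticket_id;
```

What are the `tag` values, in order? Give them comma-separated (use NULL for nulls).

3, 7, 20, 51, -58, 14, 1, 24, 22

ticket_id=1: reopens >= 3 → 3
ticket_id=2: reopens >= 2 → 7
ticket_id=3: reopens >= 3 → 20
ticket_id=4: reopens >= 3 → 51
ticket_id=5: ELSE → -58
ticket_id=6: reopens >= 1 → 14
ticket_id=7: reopens >= 2 → 1
ticket_id=8: reopens >= 1 → 24
ticket_id=9: reopens >= 2 → 22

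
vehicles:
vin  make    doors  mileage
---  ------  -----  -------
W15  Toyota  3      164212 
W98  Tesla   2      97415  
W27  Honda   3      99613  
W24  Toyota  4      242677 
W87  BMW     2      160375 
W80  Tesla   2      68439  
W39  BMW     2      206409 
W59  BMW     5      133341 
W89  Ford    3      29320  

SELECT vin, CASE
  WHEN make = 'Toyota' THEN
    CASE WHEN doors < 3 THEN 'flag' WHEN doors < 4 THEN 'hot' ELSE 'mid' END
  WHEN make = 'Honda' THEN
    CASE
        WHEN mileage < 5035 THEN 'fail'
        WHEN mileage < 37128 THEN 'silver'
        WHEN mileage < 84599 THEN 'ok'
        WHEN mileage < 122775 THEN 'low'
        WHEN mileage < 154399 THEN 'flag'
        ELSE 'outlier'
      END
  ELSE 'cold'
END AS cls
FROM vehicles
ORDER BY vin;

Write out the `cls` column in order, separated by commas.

hot, mid, low, cold, cold, cold, cold, cold, cold

vin=W15: make='Toyota' → inner[doors < 4] → hot
vin=W24: make='Toyota' → inner[ELSE] → mid
vin=W27: make='Honda' → inner[mileage < 122775] → low
vin=W39: make='BMW' → outer ELSE → cold
vin=W59: make='BMW' → outer ELSE → cold
vin=W80: make='Tesla' → outer ELSE → cold
vin=W87: make='BMW' → outer ELSE → cold
vin=W89: make='Ford' → outer ELSE → cold
vin=W98: make='Tesla' → outer ELSE → cold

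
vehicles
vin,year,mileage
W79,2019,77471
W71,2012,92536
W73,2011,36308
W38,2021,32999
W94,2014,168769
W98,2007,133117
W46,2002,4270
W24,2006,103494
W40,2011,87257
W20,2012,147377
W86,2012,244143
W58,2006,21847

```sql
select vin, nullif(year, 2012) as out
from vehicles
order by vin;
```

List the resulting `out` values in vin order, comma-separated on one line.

NULL, 2006, 2021, 2011, 2002, 2006, NULL, 2011, 2019, NULL, 2014, 2007

vin=W20: year=2012 vs 2012: equal → NULL
vin=W24: year=2006 vs 2012: differ → 2006
vin=W38: year=2021 vs 2012: differ → 2021
vin=W40: year=2011 vs 2012: differ → 2011
vin=W46: year=2002 vs 2012: differ → 2002
vin=W58: year=2006 vs 2012: differ → 2006
vin=W71: year=2012 vs 2012: equal → NULL
vin=W73: year=2011 vs 2012: differ → 2011
vin=W79: year=2019 vs 2012: differ → 2019
vin=W86: year=2012 vs 2012: equal → NULL
vin=W94: year=2014 vs 2012: differ → 2014
vin=W98: year=2007 vs 2012: differ → 2007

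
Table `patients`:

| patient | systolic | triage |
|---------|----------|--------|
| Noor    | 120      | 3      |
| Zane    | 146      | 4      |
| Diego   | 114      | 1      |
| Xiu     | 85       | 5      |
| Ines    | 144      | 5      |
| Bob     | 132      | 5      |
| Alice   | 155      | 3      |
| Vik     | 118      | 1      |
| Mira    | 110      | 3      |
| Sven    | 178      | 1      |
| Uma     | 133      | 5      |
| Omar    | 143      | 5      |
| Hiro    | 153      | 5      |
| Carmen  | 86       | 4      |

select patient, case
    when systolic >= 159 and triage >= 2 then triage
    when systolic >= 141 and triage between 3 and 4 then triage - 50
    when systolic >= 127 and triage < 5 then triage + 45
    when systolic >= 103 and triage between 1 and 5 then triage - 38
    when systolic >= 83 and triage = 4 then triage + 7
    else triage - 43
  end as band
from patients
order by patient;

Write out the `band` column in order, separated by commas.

patient=Alice: systolic >= 141 and triage between 3 and 4 → -47
patient=Bob: systolic >= 103 and triage between 1 and 5 → -33
patient=Carmen: systolic >= 83 and triage = 4 → 11
patient=Diego: systolic >= 103 and triage between 1 and 5 → -37
patient=Hiro: systolic >= 103 and triage between 1 and 5 → -33
patient=Ines: systolic >= 103 and triage between 1 and 5 → -33
patient=Mira: systolic >= 103 and triage between 1 and 5 → -35
patient=Noor: systolic >= 103 and triage between 1 and 5 → -35
patient=Omar: systolic >= 103 and triage between 1 and 5 → -33
patient=Sven: systolic >= 127 and triage < 5 → 46
patient=Uma: systolic >= 103 and triage between 1 and 5 → -33
patient=Vik: systolic >= 103 and triage between 1 and 5 → -37
patient=Xiu: ELSE → -38
patient=Zane: systolic >= 141 and triage between 3 and 4 → -46

-47, -33, 11, -37, -33, -33, -35, -35, -33, 46, -33, -37, -38, -46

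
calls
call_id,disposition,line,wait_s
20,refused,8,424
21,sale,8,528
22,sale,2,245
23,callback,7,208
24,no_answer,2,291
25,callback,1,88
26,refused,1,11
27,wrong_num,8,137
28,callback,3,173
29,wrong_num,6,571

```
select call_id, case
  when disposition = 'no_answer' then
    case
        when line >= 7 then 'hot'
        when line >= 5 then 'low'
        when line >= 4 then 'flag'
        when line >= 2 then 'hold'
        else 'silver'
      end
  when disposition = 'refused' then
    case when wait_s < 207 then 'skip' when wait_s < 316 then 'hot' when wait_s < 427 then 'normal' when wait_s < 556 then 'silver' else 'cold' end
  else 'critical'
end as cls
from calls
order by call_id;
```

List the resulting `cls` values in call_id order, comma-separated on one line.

normal, critical, critical, critical, hold, critical, skip, critical, critical, critical

call_id=20: disposition='refused' → inner[wait_s < 427] → normal
call_id=21: disposition='sale' → outer ELSE → critical
call_id=22: disposition='sale' → outer ELSE → critical
call_id=23: disposition='callback' → outer ELSE → critical
call_id=24: disposition='no_answer' → inner[line >= 2] → hold
call_id=25: disposition='callback' → outer ELSE → critical
call_id=26: disposition='refused' → inner[wait_s < 207] → skip
call_id=27: disposition='wrong_num' → outer ELSE → critical
call_id=28: disposition='callback' → outer ELSE → critical
call_id=29: disposition='wrong_num' → outer ELSE → critical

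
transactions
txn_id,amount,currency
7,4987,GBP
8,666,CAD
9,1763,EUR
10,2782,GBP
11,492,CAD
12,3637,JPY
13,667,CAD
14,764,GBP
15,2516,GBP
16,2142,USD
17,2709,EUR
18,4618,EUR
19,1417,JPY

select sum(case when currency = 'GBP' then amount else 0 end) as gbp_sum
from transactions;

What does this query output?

txn_id=7: ✓ → 4987
txn_id=8: ✗
txn_id=9: ✗
txn_id=10: ✓ → 2782
txn_id=11: ✗
txn_id=12: ✗
txn_id=13: ✗
txn_id=14: ✓ → 764
txn_id=15: ✓ → 2516
txn_id=16: ✗
txn_id=17: ✗
txn_id=18: ✗
txn_id=19: ✗
gbp_sum = 4987 + 2782 + 764 + 2516 = 11049

11049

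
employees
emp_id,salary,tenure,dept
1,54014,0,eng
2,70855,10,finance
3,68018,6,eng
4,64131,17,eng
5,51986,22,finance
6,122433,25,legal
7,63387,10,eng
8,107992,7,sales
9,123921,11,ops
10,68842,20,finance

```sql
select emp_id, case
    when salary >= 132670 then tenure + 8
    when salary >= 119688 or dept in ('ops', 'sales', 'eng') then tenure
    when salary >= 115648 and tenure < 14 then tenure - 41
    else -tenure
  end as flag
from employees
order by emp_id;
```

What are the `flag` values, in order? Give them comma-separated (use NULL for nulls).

emp_id=1: salary >= 119688 or dept in ('ops', 'sales', 'eng') → 0
emp_id=2: ELSE → -10
emp_id=3: salary >= 119688 or dept in ('ops', 'sales', 'eng') → 6
emp_id=4: salary >= 119688 or dept in ('ops', 'sales', 'eng') → 17
emp_id=5: ELSE → -22
emp_id=6: salary >= 119688 or dept in ('ops', 'sales', 'eng') → 25
emp_id=7: salary >= 119688 or dept in ('ops', 'sales', 'eng') → 10
emp_id=8: salary >= 119688 or dept in ('ops', 'sales', 'eng') → 7
emp_id=9: salary >= 119688 or dept in ('ops', 'sales', 'eng') → 11
emp_id=10: ELSE → -20

0, -10, 6, 17, -22, 25, 10, 7, 11, -20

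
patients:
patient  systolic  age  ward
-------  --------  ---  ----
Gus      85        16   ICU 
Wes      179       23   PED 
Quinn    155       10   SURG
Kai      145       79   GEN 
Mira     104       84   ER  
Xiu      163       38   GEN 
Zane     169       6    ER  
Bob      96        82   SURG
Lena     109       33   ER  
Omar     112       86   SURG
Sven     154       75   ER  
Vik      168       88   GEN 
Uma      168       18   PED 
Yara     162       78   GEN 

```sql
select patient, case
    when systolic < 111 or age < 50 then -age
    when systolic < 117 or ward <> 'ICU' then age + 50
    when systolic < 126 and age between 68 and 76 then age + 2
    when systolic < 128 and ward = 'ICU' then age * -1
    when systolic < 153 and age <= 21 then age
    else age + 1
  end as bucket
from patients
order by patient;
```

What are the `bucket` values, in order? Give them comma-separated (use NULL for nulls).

patient=Bob: systolic < 111 or age < 50 → -82
patient=Gus: systolic < 111 or age < 50 → -16
patient=Kai: systolic < 117 or ward <> 'ICU' → 129
patient=Lena: systolic < 111 or age < 50 → -33
patient=Mira: systolic < 111 or age < 50 → -84
patient=Omar: systolic < 117 or ward <> 'ICU' → 136
patient=Quinn: systolic < 111 or age < 50 → -10
patient=Sven: systolic < 117 or ward <> 'ICU' → 125
patient=Uma: systolic < 111 or age < 50 → -18
patient=Vik: systolic < 117 or ward <> 'ICU' → 138
patient=Wes: systolic < 111 or age < 50 → -23
patient=Xiu: systolic < 111 or age < 50 → -38
patient=Yara: systolic < 117 or ward <> 'ICU' → 128
patient=Zane: systolic < 111 or age < 50 → -6

-82, -16, 129, -33, -84, 136, -10, 125, -18, 138, -23, -38, 128, -6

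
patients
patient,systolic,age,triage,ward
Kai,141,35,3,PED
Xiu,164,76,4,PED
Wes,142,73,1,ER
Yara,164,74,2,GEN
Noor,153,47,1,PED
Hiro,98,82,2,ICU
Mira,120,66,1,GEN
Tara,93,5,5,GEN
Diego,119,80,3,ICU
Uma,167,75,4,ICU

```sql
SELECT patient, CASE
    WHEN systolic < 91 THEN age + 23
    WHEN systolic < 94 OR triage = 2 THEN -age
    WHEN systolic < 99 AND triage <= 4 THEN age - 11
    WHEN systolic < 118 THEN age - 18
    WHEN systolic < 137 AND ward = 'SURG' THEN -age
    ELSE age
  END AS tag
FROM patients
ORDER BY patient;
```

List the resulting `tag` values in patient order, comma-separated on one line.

80, -82, 35, 66, 47, -5, 75, 73, 76, -74

patient=Diego: ELSE → 80
patient=Hiro: systolic < 94 OR triage = 2 → -82
patient=Kai: ELSE → 35
patient=Mira: ELSE → 66
patient=Noor: ELSE → 47
patient=Tara: systolic < 94 OR triage = 2 → -5
patient=Uma: ELSE → 75
patient=Wes: ELSE → 73
patient=Xiu: ELSE → 76
patient=Yara: systolic < 94 OR triage = 2 → -74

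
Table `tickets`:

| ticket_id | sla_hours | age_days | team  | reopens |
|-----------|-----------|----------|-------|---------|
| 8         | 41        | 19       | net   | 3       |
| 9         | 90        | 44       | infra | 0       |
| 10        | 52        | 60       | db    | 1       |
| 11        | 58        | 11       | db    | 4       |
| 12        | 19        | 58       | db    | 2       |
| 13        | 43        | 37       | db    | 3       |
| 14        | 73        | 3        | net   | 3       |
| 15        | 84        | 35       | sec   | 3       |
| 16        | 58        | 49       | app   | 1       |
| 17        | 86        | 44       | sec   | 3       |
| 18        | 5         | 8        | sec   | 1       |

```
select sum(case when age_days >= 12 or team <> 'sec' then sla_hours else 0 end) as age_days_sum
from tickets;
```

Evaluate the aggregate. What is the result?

ticket_id=8: ✓ → 41
ticket_id=9: ✓ → 90
ticket_id=10: ✓ → 52
ticket_id=11: ✓ → 58
ticket_id=12: ✓ → 19
ticket_id=13: ✓ → 43
ticket_id=14: ✓ → 73
ticket_id=15: ✓ → 84
ticket_id=16: ✓ → 58
ticket_id=17: ✓ → 86
ticket_id=18: ✗
age_days_sum = 41 + 90 + 52 + 58 + 19 + 43 + 73 + 84 + 58 + 86 = 604

604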